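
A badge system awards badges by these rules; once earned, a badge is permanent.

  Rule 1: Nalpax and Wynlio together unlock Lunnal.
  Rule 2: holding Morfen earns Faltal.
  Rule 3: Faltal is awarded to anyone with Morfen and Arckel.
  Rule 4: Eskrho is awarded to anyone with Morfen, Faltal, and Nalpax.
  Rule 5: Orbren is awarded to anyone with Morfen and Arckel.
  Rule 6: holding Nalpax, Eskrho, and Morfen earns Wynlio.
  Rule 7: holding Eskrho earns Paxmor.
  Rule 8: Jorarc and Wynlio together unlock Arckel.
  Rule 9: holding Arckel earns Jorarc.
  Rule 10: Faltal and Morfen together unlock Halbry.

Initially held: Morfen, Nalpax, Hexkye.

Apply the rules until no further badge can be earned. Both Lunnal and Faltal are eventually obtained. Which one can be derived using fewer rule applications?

Faltal

Faltal: With Morfen, Faltal is earned (Rule 2). [1 rule application]
Lunnal: With Morfen, Faltal is earned (Rule 2). With Morfen, Faltal, and Nalpax, Eskrho is earned (Rule 4). With Nalpax, Eskrho, and Morfen, Wynlio is earned (Rule 6). With Nalpax and Wynlio, Lunnal is earned (Rule 1). [4 rule applications]
Faltal needs fewer.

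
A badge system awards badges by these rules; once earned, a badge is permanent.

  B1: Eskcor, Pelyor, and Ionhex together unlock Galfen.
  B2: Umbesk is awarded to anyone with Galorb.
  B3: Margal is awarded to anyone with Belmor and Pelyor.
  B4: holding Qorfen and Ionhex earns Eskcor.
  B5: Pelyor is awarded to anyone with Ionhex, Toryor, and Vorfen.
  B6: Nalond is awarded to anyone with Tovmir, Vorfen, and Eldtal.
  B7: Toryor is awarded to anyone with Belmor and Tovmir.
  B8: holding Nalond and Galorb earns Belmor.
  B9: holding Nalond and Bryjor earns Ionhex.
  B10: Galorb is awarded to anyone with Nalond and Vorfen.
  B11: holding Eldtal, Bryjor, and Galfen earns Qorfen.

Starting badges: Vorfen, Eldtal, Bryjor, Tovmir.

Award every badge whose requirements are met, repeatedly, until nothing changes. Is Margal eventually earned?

Yes

With Tovmir, Vorfen, and Eldtal, Nalond is earned (B6).
With Nalond and Vorfen, Galorb is earned (B10).
With Nalond and Bryjor, Ionhex is earned (B9).
With Nalond and Galorb, Belmor is earned (B8).
With Belmor and Tovmir, Toryor is earned (B7).
With Ionhex, Toryor, and Vorfen, Pelyor is earned (B5).
With Belmor and Pelyor, Margal is earned (B3).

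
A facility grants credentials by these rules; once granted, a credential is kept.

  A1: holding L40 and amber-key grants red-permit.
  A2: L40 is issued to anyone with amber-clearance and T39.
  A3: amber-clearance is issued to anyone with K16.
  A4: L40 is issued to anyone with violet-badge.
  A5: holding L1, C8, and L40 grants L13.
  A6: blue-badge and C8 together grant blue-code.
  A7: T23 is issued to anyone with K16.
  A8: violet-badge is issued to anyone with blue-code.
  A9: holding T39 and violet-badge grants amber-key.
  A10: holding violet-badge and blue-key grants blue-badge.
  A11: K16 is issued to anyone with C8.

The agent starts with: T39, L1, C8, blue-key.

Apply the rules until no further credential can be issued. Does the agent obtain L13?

Holding C8 grants K16 (A11).
Holding K16 grants amber-clearance (A3).
Holding amber-clearance and T39 grants L40 (A2).
Holding L1, C8, and L40 grants L13 (A5).

Yes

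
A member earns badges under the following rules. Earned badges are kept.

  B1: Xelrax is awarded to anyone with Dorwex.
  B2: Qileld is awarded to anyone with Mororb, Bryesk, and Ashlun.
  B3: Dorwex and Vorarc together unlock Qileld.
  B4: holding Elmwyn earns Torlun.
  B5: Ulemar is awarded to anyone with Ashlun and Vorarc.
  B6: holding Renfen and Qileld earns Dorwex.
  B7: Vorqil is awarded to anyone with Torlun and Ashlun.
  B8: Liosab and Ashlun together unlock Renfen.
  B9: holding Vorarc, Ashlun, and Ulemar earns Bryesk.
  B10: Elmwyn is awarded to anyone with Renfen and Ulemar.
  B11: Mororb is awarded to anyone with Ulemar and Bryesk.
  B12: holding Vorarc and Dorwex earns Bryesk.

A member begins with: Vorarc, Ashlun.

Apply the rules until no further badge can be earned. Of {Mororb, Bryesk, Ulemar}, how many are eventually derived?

With Ashlun and Vorarc, Ulemar is earned (B5).
With Vorarc, Ashlun, and Ulemar, Bryesk is earned (B9).
With Ulemar and Bryesk, Mororb is earned (B11).
Mororb: reached.
Bryesk: reached.
Ulemar: reached.
All 3 are reached.

3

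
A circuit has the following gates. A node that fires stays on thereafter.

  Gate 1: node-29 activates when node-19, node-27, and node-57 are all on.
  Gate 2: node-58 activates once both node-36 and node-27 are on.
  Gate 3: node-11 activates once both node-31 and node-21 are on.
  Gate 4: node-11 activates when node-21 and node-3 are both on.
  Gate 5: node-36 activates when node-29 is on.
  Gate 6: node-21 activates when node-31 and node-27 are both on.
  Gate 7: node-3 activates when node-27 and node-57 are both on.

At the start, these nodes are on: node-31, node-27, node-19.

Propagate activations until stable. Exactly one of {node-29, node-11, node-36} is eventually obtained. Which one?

Gate 6: node-31 and node-27 on → node-21 on.
Gate 3: node-31 and node-21 on → node-11 on.
node-36 would need node-29 (Gate 5), but node-29 never turns on. node-29 would need node-19, node-27, and node-57 (Gate 1), but node-57 never turns on.

node-11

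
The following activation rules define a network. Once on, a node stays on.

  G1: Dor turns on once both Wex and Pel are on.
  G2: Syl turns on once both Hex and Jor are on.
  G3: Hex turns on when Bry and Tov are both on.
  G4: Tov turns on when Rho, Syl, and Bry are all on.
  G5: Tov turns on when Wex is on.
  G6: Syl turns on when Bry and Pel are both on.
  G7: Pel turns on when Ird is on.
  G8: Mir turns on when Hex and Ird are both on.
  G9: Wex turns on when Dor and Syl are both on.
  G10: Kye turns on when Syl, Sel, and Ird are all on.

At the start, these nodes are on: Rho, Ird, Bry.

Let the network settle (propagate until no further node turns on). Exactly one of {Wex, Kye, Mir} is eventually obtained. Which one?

Mir

Ird is on, so Pel turns on (G7).
Bry and Pel are on, so Syl turns on (G6).
Rho, Syl, and Bry are on, so Tov turns on (G4).
Bry and Tov are on, so Hex turns on (G3).
G8: Hex and Ird on → Mir on.
Kye would need Syl, Sel, and Ird (G10), but Sel never turns on. Wex would need Dor and Syl (G9), but Dor never turns on.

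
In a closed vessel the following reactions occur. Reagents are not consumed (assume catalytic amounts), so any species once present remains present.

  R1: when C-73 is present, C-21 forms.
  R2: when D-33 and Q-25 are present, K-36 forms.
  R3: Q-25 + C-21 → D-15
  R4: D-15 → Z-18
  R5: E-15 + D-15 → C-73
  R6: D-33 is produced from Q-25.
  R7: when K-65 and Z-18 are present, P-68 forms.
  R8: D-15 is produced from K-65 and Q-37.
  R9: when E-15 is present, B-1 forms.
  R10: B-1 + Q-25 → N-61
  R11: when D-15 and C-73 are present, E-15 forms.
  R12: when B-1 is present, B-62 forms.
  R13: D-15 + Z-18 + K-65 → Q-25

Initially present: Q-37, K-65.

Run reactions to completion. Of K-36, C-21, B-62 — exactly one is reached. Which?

K-65 and Q-37 present → D-15 forms (R8).
D-15 present → Z-18 forms (R4).
D-15, Z-18, and K-65 present → Q-25 forms (R13).
Q-25 present → D-33 forms (R6).
D-33 and Q-25 present → K-36 forms (R2).
B-62 would need B-1 (R12), but B-1 never forms. C-21 would need C-73 (R1), but C-73 never forms.

K-36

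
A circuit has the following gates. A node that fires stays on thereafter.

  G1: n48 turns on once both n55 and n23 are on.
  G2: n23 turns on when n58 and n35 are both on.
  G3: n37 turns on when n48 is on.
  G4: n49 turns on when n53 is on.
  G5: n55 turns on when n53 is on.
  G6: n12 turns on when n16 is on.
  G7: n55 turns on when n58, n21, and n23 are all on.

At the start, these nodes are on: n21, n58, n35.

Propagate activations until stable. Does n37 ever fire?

G2: n58 and n35 on → n23 on.
G7: n58, n21, and n23 on → n55 on.
G1: n55 and n23 on → n48 on.
n48 is on, so n37 turns on (G3).

Yes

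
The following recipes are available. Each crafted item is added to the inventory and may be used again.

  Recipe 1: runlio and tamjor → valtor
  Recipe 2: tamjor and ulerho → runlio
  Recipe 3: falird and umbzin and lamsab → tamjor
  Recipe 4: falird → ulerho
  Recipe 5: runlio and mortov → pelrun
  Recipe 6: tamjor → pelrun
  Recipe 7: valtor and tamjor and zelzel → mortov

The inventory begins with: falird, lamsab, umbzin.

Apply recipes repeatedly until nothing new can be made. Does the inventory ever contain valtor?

Yes

Using Recipe 3, falird, umbzin, and lamsab make tamjor.
falird → ulerho (Recipe 4).
Using Recipe 2, tamjor and ulerho make runlio.
Using Recipe 1, runlio and tamjor make valtor.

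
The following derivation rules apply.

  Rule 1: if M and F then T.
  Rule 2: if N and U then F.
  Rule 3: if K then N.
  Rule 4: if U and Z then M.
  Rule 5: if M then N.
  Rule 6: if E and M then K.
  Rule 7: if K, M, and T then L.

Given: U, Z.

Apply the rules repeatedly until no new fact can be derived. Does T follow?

Yes

U and Z hold, so M follows (Rule 4).
M holds, so N follows (Rule 5).
From N and U, Rule 2 gives F.
M and F hold, so T follows (Rule 1).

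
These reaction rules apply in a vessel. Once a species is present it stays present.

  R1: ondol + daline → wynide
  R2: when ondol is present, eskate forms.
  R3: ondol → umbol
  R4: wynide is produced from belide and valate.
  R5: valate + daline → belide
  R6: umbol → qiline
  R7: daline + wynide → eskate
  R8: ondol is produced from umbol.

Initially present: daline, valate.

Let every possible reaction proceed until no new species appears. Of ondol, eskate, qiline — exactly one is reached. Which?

eskate

valate and daline present → belide forms (R5).
belide and valate present → wynide forms (R4).
daline and wynide present → eskate forms (R7).
qiline would need umbol (R6), but umbol never forms. ondol would need umbol (R8), but umbol never forms.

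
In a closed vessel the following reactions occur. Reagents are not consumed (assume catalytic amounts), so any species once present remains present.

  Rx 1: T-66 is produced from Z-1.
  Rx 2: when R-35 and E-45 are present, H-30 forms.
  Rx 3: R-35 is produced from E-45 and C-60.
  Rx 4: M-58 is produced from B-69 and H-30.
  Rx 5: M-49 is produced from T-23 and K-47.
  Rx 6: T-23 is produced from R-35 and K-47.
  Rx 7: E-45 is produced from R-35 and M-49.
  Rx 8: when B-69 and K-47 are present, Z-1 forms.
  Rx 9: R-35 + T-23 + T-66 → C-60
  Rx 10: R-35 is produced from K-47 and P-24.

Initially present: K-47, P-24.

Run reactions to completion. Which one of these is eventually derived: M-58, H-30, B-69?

K-47 and P-24 present → R-35 forms (Rx 10).
R-35 and K-47 present → T-23 forms (Rx 6).
T-23 and K-47 present → M-49 forms (Rx 5).
R-35 and M-49 present → E-45 forms (Rx 7).
R-35 and E-45 present → H-30 forms (Rx 2).
M-58 would need B-69 and H-30 (Rx 4), but B-69 never forms. No rule produces B-69, and it is not given.

H-30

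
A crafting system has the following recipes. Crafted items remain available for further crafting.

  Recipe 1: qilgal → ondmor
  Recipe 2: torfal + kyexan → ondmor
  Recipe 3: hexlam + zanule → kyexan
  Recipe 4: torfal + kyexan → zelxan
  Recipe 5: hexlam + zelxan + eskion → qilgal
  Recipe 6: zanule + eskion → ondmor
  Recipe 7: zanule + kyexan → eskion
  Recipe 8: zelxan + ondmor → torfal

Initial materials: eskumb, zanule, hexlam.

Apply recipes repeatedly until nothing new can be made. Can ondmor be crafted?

Yes

hexlam + zanule → kyexan (Recipe 3).
zanule + kyexan → eskion (Recipe 7).
Using Recipe 6, zanule and eskion make ondmor.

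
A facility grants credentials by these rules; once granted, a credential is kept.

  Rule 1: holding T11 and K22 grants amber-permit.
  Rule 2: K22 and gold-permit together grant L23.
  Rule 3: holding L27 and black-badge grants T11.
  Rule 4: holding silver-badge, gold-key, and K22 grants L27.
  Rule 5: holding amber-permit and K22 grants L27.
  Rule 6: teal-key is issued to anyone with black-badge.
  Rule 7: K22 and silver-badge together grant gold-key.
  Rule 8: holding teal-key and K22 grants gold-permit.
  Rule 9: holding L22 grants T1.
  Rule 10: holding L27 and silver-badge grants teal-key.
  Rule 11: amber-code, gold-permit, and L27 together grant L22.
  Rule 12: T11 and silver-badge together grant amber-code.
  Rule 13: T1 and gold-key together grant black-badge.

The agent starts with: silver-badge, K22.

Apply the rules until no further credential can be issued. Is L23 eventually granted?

Holding K22 and silver-badge grants gold-key (Rule 7).
Holding silver-badge, gold-key, and K22 grants L27 (Rule 4).
Holding L27 and silver-badge grants teal-key (Rule 10).
Holding teal-key and K22 grants gold-permit (Rule 8).
Holding K22 and gold-permit grants L23 (Rule 2).

Yes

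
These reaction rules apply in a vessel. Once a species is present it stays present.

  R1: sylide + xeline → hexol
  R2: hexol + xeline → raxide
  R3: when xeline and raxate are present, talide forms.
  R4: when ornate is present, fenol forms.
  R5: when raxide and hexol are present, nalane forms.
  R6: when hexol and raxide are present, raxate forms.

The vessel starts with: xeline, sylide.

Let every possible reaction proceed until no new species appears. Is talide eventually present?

Yes

sylide and xeline present → hexol forms (R1).
hexol and xeline present → raxide forms (R2).
hexol and raxide present → raxate forms (R6).
xeline and raxate present → talide forms (R3).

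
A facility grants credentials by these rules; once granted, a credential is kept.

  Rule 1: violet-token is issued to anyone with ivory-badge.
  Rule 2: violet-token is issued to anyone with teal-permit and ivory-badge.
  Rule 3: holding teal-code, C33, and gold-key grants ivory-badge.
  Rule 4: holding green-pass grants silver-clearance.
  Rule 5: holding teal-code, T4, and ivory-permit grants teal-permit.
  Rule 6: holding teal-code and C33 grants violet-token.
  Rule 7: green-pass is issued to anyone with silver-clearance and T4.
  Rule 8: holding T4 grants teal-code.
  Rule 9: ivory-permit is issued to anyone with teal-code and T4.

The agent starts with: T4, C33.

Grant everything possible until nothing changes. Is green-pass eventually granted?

No

green-pass would need silver-clearance and T4 (Rule 7), but silver-clearance is never granted.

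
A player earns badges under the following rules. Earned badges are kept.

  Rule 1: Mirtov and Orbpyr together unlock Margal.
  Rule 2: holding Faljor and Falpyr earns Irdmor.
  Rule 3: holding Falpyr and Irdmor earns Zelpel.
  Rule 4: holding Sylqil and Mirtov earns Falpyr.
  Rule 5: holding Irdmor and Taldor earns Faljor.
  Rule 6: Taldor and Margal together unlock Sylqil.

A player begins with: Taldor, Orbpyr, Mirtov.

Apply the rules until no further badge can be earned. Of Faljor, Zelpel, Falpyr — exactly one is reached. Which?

With Mirtov and Orbpyr, Margal is earned (Rule 1).
With Taldor and Margal, Sylqil is earned (Rule 6).
With Sylqil and Mirtov, Falpyr is earned (Rule 4).
Zelpel would need Falpyr and Irdmor (Rule 3), but Irdmor is never earned. Faljor would need Irdmor and Taldor (Rule 5), but Irdmor is never earned.

Falpyr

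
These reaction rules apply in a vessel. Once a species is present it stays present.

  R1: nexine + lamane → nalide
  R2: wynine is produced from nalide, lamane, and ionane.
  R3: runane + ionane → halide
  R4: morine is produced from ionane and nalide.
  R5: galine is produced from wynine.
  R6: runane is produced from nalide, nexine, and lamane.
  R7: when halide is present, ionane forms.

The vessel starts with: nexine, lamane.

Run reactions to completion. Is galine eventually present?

No

galine would need wynine (R5), but wynine never forms.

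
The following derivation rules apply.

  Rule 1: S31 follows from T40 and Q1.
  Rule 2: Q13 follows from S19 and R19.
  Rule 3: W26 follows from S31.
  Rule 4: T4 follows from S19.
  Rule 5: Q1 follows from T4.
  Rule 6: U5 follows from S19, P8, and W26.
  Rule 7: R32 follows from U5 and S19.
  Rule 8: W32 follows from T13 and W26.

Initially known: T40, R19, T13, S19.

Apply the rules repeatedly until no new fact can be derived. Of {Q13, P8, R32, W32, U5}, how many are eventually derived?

2

From S19 and R19, Rule 2 gives Q13.
From S19, Rule 4 gives T4.
From T4, Rule 5 gives Q1.
From T40 and Q1, Rule 1 gives S31.
From S31, Rule 3 gives W26.
T13 and W26 hold, so W32 follows (Rule 8).
Q13: reached.
No rule produces P8, and it is not given.
R32 would need U5 and S19 (Rule 7), but U5 is never established.
W32: reached.
U5 would need S19, P8, and W26 (Rule 6), but P8 is never established.
Reached: Q13 and W32 — 2 of the 5.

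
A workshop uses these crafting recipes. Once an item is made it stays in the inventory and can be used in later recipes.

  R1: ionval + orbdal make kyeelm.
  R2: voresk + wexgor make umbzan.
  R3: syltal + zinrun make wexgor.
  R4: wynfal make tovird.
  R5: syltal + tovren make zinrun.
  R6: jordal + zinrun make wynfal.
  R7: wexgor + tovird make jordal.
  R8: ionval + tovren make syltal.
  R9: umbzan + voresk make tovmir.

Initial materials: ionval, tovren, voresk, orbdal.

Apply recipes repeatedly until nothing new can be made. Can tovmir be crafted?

ionval + tovren → syltal (R8).
syltal + tovren → zinrun (R5).
Using R3, syltal and zinrun make wexgor.
Using R2, voresk and wexgor make umbzan.
umbzan + voresk → tovmir (R9).

Yes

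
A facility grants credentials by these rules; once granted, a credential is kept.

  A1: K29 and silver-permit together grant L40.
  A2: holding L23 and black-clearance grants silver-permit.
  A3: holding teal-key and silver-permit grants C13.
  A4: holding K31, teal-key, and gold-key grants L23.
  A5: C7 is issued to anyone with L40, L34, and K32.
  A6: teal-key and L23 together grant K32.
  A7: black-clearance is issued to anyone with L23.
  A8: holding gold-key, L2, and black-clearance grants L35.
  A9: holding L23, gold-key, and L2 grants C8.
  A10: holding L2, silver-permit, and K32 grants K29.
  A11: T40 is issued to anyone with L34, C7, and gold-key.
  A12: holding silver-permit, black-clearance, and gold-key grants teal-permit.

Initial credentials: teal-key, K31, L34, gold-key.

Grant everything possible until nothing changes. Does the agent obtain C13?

Yes

Holding K31, teal-key, and gold-key grants L23 (A4).
Holding L23 grants black-clearance (A7).
Holding L23 and black-clearance grants silver-permit (A2).
Holding teal-key and silver-permit grants C13 (A3).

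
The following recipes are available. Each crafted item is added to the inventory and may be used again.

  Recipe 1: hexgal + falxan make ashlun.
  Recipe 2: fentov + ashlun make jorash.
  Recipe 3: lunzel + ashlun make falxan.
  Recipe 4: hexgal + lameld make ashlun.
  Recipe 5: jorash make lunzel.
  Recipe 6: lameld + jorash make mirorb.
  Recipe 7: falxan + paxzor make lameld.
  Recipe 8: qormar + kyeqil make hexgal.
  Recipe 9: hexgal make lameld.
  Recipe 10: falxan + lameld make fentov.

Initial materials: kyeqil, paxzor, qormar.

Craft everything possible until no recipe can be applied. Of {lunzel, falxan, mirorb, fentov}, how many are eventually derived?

lunzel would need jorash (Recipe 5), but jorash is never obtained.
falxan would need lunzel and ashlun (Recipe 3), but lunzel is never obtained.
mirorb would need lameld and jorash (Recipe 6), but jorash is never obtained.
fentov would need falxan and lameld (Recipe 10), but falxan is never obtained.
None of the 4 are reached.

0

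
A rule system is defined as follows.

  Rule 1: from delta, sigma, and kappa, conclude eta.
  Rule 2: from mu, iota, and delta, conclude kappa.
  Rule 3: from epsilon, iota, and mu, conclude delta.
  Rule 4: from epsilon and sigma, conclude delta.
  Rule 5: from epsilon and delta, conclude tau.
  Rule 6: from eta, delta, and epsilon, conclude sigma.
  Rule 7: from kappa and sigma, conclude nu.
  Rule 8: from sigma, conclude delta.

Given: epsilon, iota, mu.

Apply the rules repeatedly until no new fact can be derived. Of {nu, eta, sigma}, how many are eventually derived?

nu would need kappa and sigma (Rule 7), but sigma is never established.
eta would need delta, sigma, and kappa (Rule 1), but sigma is never established.
sigma would need eta, delta, and epsilon (Rule 6), but eta is never established.
None of the 3 are reached.

0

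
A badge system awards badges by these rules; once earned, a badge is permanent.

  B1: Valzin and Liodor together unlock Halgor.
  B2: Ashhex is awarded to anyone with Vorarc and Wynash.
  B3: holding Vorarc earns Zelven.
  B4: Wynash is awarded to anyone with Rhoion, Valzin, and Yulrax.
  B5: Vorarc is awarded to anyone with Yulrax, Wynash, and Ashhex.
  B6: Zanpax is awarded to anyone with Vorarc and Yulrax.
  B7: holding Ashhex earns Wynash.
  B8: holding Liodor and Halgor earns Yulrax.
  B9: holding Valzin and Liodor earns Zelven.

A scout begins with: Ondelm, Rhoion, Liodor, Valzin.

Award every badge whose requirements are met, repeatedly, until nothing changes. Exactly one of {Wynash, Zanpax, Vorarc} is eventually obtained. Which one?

Wynash

With Valzin and Liodor, Halgor is earned (B1).
With Liodor and Halgor, Yulrax is earned (B8).
With Rhoion, Valzin, and Yulrax, Wynash is earned (B4).
Vorarc would need Yulrax, Wynash, and Ashhex (B5), but Ashhex is never earned. Zanpax would need Vorarc and Yulrax (B6), but Vorarc is never earned.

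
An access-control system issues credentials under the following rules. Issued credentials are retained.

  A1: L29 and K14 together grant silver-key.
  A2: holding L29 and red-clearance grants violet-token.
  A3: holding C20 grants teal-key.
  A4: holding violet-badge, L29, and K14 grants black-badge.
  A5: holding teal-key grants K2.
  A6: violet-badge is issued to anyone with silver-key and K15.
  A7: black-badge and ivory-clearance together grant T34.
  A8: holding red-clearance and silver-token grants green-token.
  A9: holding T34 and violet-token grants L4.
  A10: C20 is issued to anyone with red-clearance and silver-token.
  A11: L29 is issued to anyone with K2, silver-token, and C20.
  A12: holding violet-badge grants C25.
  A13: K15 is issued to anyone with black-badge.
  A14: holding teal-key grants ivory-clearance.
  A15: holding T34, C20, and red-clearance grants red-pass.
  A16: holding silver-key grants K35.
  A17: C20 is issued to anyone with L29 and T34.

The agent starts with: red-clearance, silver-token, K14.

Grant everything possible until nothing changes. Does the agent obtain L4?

No

L4 would need T34 and violet-token (A9), but T34 is never granted.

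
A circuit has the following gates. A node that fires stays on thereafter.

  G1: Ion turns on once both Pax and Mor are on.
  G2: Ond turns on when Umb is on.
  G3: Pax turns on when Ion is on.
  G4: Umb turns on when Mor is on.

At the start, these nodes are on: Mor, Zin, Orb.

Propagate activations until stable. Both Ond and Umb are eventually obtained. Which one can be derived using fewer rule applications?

Umb

Umb: Mor is on, so Umb turns on (G4). [1 rule application]
Ond: Mor is on, so Umb turns on (G4). G2: Umb on → Ond on. [2 rule applications]
Umb needs fewer.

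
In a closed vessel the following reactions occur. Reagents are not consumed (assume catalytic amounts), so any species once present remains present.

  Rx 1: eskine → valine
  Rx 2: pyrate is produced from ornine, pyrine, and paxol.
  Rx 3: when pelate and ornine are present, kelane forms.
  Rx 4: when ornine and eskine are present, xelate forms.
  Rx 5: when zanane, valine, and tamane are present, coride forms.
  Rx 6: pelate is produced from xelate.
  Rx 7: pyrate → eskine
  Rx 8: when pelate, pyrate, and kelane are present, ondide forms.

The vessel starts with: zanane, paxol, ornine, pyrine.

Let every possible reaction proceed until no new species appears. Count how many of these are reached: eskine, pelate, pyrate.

3

ornine, pyrine, and paxol present → pyrate forms (Rx 2).
pyrate present → eskine forms (Rx 7).
ornine and eskine present → xelate forms (Rx 4).
xelate present → pelate forms (Rx 6).
eskine: reached.
pelate: reached.
pyrate: reached.
All 3 are reached.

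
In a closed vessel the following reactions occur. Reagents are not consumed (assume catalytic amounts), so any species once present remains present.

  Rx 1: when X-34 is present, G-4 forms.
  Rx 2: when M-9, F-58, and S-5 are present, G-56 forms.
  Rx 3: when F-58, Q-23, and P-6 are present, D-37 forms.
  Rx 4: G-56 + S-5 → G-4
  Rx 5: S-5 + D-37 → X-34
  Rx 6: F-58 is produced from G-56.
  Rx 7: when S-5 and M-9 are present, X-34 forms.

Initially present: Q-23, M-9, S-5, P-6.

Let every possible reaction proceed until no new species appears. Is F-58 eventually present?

F-58 would need G-56 (Rx 6), but G-56 never forms.

No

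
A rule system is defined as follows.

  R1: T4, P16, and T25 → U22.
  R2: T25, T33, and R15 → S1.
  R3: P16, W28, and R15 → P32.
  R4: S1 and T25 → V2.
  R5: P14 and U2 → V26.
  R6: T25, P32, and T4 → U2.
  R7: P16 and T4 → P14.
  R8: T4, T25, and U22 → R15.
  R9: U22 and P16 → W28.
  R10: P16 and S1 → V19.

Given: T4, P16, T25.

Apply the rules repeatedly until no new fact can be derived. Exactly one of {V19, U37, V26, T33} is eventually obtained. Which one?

From T4, P16, and T25, R1 gives U22.
From P16 and T4, R7 gives P14.
U22 and P16 hold, so W28 follows (R9).
From T4, T25, and U22, R8 gives R15.
From P16, W28, and R15, R3 gives P32.
T25, P32, and T4 hold, so U2 follows (R6).
P14 and U2 hold, so V26 follows (R5).
V19 would need P16 and S1 (R10), but S1 is never established. No rule produces T33, and it is not given. No rule produces U37, and it is not given.

V26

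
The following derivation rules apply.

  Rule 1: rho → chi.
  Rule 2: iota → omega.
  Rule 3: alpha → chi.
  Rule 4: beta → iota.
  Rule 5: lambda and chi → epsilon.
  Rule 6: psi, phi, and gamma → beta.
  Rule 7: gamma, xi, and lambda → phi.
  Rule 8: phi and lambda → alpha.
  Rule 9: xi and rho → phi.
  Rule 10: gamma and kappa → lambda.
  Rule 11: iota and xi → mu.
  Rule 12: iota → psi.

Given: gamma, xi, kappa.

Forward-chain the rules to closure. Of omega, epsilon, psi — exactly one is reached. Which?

gamma and kappa hold, so lambda follows (Rule 10).
gamma, xi, and lambda hold, so phi follows (Rule 7).
phi and lambda hold, so alpha follows (Rule 8).
From alpha, Rule 3 gives chi.
From lambda and chi, Rule 5 gives epsilon.
omega would need iota (Rule 2), but iota is never established. psi would need iota (Rule 12), but iota is never established.

epsilon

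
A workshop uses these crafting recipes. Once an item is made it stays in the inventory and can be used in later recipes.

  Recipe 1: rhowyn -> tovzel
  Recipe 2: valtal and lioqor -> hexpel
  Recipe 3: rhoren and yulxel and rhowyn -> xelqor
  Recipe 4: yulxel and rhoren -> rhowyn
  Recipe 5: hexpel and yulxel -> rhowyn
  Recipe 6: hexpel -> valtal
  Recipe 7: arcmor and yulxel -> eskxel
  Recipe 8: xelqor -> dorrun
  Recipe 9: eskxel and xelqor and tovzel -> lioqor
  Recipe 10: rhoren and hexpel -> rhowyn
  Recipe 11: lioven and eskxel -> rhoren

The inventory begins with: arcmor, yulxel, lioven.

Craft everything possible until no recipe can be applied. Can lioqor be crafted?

Yes

arcmor and yulxel -> eskxel (Recipe 7).
Using Recipe 11, lioven and eskxel make rhoren.
yulxel and rhoren -> rhowyn (Recipe 4).
Using Recipe 3, rhoren, yulxel, and rhowyn make xelqor.
Using Recipe 1, rhowyn makes tovzel.
Using Recipe 9, eskxel, xelqor, and tovzel make lioqor.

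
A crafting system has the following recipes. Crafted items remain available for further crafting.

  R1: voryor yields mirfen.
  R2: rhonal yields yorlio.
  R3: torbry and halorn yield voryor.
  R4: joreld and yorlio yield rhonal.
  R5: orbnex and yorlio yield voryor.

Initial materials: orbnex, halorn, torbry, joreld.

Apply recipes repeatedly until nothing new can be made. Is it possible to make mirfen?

Using R3, torbry and halorn make voryor.
voryor → mirfen (R1).

Yes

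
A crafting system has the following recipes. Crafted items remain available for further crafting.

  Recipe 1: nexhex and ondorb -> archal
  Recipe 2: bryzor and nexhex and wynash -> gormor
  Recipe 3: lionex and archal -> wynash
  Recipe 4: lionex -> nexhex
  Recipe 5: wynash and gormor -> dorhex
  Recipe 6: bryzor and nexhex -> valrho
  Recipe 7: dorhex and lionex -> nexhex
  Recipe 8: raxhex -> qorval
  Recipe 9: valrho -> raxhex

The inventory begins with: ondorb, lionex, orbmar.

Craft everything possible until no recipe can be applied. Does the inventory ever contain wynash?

Yes

lionex -> nexhex (Recipe 4).
Using Recipe 1, nexhex and ondorb make archal.
Using Recipe 3, lionex and archal make wynash.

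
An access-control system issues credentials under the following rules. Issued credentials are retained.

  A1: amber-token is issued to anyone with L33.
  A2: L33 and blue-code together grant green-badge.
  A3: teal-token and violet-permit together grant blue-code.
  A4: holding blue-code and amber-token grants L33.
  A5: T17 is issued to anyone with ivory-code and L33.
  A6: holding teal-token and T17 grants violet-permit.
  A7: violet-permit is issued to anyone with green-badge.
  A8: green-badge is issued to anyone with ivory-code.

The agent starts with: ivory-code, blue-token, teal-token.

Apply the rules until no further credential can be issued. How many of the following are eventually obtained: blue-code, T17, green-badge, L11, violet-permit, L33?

3

Holding ivory-code grants green-badge (A8).
Holding green-badge grants violet-permit (A7).
Holding teal-token and violet-permit grants blue-code (A3).
blue-code: reached.
T17 would need ivory-code and L33 (A5), but L33 is never granted.
green-badge: reached.
No rule produces L11, and it is not given.
violet-permit: reached.
L33 would need blue-code and amber-token (A4), but amber-token is never granted.
Reached: blue-code, green-badge, and violet-permit — 3 of the 6.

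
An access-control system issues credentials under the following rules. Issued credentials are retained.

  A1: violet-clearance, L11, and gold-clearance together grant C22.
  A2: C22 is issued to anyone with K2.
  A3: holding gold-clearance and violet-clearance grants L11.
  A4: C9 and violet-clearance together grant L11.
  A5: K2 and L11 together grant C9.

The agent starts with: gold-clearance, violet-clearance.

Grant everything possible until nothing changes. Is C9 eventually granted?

C9 would need K2 and L11 (A5), but K2 is never granted.

No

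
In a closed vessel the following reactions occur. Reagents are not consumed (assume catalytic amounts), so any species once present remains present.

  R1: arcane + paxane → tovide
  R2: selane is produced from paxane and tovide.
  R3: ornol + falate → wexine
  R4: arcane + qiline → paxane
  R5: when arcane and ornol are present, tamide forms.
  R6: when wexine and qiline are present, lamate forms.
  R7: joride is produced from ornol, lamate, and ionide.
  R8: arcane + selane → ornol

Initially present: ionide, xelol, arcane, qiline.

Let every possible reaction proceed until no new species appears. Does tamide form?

Yes

arcane and qiline present → paxane forms (R4).
arcane and paxane present → tovide forms (R1).
paxane and tovide present → selane forms (R2).
arcane and selane present → ornol forms (R8).
arcane and ornol present → tamide forms (R5).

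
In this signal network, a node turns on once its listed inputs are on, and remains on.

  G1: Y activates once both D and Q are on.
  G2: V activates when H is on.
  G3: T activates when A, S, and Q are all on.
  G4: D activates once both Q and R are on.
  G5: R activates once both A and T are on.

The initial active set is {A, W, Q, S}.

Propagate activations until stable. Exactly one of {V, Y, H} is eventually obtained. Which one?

G3: A, S, and Q on → T on.
A and T are on, so R activates (G5).
G4: Q and R on → D on.
D and Q are on, so Y activates (G1).
No rule produces H, and it is not given. V would need H (G2), but H never turns on.

Y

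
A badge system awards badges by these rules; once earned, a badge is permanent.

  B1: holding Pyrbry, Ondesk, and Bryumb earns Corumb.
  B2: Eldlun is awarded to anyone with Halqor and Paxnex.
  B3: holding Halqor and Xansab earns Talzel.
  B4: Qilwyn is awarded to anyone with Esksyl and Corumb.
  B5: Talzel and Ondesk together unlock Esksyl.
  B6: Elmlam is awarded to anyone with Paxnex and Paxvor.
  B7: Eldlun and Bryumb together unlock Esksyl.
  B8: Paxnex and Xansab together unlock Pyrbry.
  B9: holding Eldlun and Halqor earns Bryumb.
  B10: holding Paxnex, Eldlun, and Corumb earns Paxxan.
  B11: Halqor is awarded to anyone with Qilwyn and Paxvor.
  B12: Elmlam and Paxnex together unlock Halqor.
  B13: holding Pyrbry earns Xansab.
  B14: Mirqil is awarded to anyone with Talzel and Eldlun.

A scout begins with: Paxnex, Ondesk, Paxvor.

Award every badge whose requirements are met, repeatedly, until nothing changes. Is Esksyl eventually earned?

Yes

With Paxnex and Paxvor, Elmlam is earned (B6).
With Elmlam and Paxnex, Halqor is earned (B12).
With Halqor and Paxnex, Eldlun is earned (B2).
With Eldlun and Halqor, Bryumb is earned (B9).
With Eldlun and Bryumb, Esksyl is earned (B7).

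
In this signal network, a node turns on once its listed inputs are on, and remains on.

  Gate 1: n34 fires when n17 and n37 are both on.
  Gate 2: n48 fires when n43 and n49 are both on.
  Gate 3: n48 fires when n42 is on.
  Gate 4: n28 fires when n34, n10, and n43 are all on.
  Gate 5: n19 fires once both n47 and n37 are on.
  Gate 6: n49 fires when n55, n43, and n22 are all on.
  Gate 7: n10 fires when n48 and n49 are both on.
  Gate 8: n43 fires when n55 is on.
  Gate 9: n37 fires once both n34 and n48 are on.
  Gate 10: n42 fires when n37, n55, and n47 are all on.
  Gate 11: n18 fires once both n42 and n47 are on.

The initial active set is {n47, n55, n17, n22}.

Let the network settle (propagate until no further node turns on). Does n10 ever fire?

Yes

n55 is on, so n43 fires (Gate 8).
n55, n43, and n22 are on, so n49 fires (Gate 6).
Gate 2: n43 and n49 on → n48 on.
Gate 7: n48 and n49 on → n10 on.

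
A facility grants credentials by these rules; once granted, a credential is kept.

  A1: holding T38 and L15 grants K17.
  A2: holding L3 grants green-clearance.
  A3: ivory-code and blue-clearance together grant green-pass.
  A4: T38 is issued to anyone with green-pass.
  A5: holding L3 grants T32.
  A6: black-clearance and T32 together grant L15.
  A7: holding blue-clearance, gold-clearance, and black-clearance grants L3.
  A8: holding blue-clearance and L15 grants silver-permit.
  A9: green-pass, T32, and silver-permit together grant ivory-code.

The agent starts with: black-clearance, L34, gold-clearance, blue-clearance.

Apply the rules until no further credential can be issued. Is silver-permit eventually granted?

Yes

Holding blue-clearance, gold-clearance, and black-clearance grants L3 (A7).
Holding L3 grants T32 (A5).
Holding black-clearance and T32 grants L15 (A6).
Holding blue-clearance and L15 grants silver-permit (A8).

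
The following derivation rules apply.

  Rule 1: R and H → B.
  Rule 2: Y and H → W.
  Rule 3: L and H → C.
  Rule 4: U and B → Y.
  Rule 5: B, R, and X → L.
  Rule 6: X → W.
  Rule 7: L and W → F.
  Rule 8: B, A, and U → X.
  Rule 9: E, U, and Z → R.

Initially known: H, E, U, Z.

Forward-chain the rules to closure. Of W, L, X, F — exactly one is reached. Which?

W

From E, U, and Z, Rule 9 gives R.
R and H hold, so B follows (Rule 1).
From U and B, Rule 4 gives Y.
From Y and H, Rule 2 gives W.
X would need B, A, and U (Rule 8), but A is never established. L would need B, R, and X (Rule 5), but X is never established. F would need L and W (Rule 7), but L is never established.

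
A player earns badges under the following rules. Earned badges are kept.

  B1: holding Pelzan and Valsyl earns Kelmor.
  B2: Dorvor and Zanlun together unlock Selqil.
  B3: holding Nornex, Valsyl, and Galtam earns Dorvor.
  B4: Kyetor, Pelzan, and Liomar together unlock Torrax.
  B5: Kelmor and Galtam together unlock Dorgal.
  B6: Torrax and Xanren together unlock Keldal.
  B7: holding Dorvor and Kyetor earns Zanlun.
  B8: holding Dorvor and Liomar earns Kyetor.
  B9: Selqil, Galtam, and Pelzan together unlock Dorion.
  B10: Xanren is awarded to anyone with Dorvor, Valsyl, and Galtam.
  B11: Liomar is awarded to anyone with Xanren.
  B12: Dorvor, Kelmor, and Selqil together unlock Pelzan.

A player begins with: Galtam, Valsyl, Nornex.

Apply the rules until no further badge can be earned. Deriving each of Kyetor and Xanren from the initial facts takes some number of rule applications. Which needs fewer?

Xanren

Xanren: With Nornex, Valsyl, and Galtam, Dorvor is earned (B3). With Dorvor, Valsyl, and Galtam, Xanren is earned (B10). [2 rule applications]
Kyetor: With Nornex, Valsyl, and Galtam, Dorvor is earned (B3). With Dorvor, Valsyl, and Galtam, Xanren is earned (B10). With Xanren, Liomar is earned (B11). With Dorvor and Liomar, Kyetor is earned (B8). [4 rule applications]
Xanren needs fewer.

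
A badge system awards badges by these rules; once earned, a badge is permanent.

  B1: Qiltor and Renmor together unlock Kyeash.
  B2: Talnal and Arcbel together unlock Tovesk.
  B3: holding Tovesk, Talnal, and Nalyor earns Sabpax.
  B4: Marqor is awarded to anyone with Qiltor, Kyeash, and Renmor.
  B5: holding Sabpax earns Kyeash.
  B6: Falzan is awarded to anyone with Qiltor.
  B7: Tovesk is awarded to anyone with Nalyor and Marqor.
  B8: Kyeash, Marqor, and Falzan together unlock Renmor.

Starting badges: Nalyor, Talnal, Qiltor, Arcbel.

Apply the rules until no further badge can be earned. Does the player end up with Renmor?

No

Renmor would need Kyeash, Marqor, and Falzan (B8), but Marqor is never earned.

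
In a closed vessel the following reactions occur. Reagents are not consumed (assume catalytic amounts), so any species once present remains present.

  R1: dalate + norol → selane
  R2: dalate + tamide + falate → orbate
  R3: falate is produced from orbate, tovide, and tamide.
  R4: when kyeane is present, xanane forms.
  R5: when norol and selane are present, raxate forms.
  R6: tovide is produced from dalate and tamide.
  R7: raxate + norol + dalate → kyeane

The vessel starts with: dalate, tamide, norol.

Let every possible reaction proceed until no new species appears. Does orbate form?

orbate would need dalate, tamide, and falate (R2), but falate never forms.

No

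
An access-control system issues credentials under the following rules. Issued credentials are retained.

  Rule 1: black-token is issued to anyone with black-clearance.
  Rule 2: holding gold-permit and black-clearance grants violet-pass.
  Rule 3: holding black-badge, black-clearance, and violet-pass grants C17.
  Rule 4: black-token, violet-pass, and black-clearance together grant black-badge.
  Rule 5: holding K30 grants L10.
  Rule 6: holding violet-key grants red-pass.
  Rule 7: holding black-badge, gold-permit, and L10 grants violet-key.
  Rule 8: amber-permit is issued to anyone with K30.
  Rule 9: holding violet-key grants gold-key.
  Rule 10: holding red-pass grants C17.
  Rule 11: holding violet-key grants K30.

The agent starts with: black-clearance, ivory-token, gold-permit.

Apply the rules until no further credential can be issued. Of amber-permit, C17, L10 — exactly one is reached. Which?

Holding black-clearance grants black-token (Rule 1).
Holding gold-permit and black-clearance grants violet-pass (Rule 2).
Holding black-token, violet-pass, and black-clearance grants black-badge (Rule 4).
Holding black-badge, black-clearance, and violet-pass grants C17 (Rule 3).
L10 would need K30 (Rule 5), but K30 is never granted. amber-permit would need K30 (Rule 8), but K30 is never granted.

C17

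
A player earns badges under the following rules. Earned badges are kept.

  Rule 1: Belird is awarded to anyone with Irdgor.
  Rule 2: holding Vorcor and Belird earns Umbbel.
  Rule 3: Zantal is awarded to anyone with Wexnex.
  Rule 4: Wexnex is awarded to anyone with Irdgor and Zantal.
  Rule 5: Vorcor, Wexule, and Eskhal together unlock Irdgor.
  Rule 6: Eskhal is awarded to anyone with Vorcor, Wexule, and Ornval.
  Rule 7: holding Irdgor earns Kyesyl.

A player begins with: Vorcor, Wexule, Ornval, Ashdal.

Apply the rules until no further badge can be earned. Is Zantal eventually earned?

Zantal would need Wexnex (Rule 3), but Wexnex is never earned.

No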